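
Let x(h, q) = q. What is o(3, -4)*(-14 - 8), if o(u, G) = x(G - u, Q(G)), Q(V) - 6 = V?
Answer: -44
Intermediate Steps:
Q(V) = 6 + V
o(u, G) = 6 + G
o(3, -4)*(-14 - 8) = (6 - 4)*(-14 - 8) = 2*(-22) = -44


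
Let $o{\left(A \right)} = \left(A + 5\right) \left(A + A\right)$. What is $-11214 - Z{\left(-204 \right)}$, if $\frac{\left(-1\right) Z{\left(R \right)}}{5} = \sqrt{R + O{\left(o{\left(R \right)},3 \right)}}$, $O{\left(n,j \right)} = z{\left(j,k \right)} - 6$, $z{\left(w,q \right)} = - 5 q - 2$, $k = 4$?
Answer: $-11214 + 10 i \sqrt{58} \approx -11214.0 + 76.158 i$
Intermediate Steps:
$o{\left(A \right)} = 2 A \left(5 + A\right)$ ($o{\left(A \right)} = \left(5 + A\right) 2 A = 2 A \left(5 + A\right)$)
$z{\left(w,q \right)} = -2 - 5 q$
$O{\left(n,j \right)} = -28$ ($O{\left(n,j \right)} = \left(-2 - 20\right) - 6 = -22 - 6 = -28$)
$Z{\left(R \right)} = - 5 \sqrt{-28 + R}$ ($Z{\left(R \right)} = - 5 \sqrt{R - 28} = - 5 \sqrt{-28 + R}$)
$-11214 - Z{\left(-204 \right)} = -11214 - - 5 \sqrt{-28 - 204} = -11214 - - 5 \sqrt{-232} = -11214 - - 5 \cdot 2 i \sqrt{58} = -11214 - - 10 i \sqrt{58} = -11214 + 10 i \sqrt{58}$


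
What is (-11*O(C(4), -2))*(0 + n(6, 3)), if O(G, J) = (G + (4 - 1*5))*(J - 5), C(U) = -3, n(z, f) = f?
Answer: -924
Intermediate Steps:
O(G, J) = (-1 + G)*(-5 + J) (O(G, J) = (G + (4 - 5))*(-5 + J) = (G - 1)*(-5 + J) = (-1 + G)*(-5 + J))
(-11*O(C(4), -2))*(0 + n(6, 3)) = (-11*(5 - 1*(-2) - 5*(-3) - 3*(-2)))*(0 + 3) = -11*(5 + 2 + 15 + 6)*3 = -11*28*3 = -308*3 = -924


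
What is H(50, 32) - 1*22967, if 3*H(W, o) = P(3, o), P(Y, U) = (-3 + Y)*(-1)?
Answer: -22967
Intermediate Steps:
P(Y, U) = 3 - Y
H(W, o) = 0 (H(W, o) = (3 - 1*3)/3 = (3 - 3)/3 = (⅓)*0 = 0)
H(50, 32) - 1*22967 = 0 - 1*22967 = 0 - 22967 = -22967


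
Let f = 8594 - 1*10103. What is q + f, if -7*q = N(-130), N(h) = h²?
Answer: -27463/7 ≈ -3923.3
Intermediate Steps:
q = -16900/7 (q = -⅐*(-130)² = -⅐*16900 = -16900/7 ≈ -2414.3)
f = -1509 (f = 8594 - 10103 = -1509)
q + f = -16900/7 - 1509 = -27463/7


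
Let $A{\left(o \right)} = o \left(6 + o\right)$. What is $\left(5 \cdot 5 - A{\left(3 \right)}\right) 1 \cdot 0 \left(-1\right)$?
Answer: $0$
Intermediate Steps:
$\left(5 \cdot 5 - A{\left(3 \right)}\right) 1 \cdot 0 \left(-1\right) = \left(5 \cdot 5 - 3 \left(6 + 3\right)\right) 1 \cdot 0 \left(-1\right) = \left(25 - 3 \cdot 9\right) 0 \left(-1\right) = \left(25 - 27\right) 0 = \left(-2\right) 0 = 0$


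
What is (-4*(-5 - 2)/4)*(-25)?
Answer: -175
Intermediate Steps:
(-4*(-5 - 2)/4)*(-25) = (-4*(-7)*(1/4))*(-25) = (28*(1/4))*(-25) = 7*(-25) = -175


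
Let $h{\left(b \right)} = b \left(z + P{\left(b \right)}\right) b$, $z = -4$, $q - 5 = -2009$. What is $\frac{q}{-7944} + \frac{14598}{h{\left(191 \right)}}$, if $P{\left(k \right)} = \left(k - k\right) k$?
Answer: $\frac{1838179}{12075211} \approx 0.15223$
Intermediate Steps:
$P{\left(k \right)} = 0$ ($P{\left(k \right)} = 0 k = 0$)
$q = -2004$ ($q = 5 - 2009 = -2004$)
$h{\left(b \right)} = - 4 b^{2}$ ($h{\left(b \right)} = b \left(-4 + 0\right) b = b \left(-4\right) b = - 4 b b = - 4 b^{2}$)
$\frac{q}{-7944} + \frac{14598}{h{\left(191 \right)}} = - \frac{2004}{-7944} + \frac{14598}{\left(-4\right) 191^{2}} = \left(-2004\right) \left(- \frac{1}{7944}\right) + \frac{14598}{\left(-4\right) 36481} = \frac{167}{662} + \frac{14598}{-145924} = \frac{167}{662} + 14598 \left(- \frac{1}{145924}\right) = \frac{167}{662} - \frac{7299}{72962} = \frac{1838179}{12075211}$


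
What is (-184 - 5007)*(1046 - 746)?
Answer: -1557300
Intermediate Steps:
(-184 - 5007)*(1046 - 746) = -5191*300 = -1557300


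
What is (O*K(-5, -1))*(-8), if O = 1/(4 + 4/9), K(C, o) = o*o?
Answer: -9/5 ≈ -1.8000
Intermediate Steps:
K(C, o) = o²
O = 9/40 (O = 1/(4 + 4*(⅑)) = 1/(4 + 4/9) = 1/(40/9) = 9/40 ≈ 0.22500)
(O*K(-5, -1))*(-8) = ((9/40)*(-1)²)*(-8) = ((9/40)*1)*(-8) = (9/40)*(-8) = -9/5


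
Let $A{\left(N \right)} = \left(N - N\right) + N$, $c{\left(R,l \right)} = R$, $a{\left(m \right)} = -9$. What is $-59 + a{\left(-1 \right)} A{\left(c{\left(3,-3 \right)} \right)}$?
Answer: $-86$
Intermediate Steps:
$A{\left(N \right)} = N$ ($A{\left(N \right)} = 0 + N = N$)
$-59 + a{\left(-1 \right)} A{\left(c{\left(3,-3 \right)} \right)} = -59 - 27 = -86$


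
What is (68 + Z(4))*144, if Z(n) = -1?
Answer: 9648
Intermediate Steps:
(68 + Z(4))*144 = (68 - 1)*144 = 67*144 = 9648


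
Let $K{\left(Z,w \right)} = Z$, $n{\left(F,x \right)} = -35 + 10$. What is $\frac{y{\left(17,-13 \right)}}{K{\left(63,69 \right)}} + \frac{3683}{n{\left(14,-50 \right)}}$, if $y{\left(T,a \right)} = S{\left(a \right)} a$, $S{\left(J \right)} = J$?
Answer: $- \frac{227804}{1575} \approx -144.64$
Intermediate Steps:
$n{\left(F,x \right)} = -25$
$y{\left(T,a \right)} = a^{2}$ ($y{\left(T,a \right)} = a a = a^{2}$)
$\frac{y{\left(17,-13 \right)}}{K{\left(63,69 \right)}} + \frac{3683}{n{\left(14,-50 \right)}} = \frac{\left(-13\right)^{2}}{63} + \frac{3683}{-25} = 169 \cdot \frac{1}{63} + 3683 \left(- \frac{1}{25}\right) = \frac{169}{63} - \frac{3683}{25} = - \frac{227804}{1575}$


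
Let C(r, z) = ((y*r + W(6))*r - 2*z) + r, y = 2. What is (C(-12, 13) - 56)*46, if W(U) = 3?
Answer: 7268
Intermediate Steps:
C(r, z) = r - 2*z + r*(3 + 2*r) (C(r, z) = ((2*r + 3)*r - 2*z) + r = ((3 + 2*r)*r - 2*z) + r = (r*(3 + 2*r) - 2*z) + r = (-2*z + r*(3 + 2*r)) + r = r - 2*z + r*(3 + 2*r))
(C(-12, 13) - 56)*46 = ((-2*13 + 2*(-12)**2 + 4*(-12)) - 56)*46 = ((-26 + 2*144 - 48) - 56)*46 = ((-26 + 288 - 48) - 56)*46 = (214 - 56)*46 = 158*46 = 7268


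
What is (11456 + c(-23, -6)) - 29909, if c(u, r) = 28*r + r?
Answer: -18627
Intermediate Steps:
c(u, r) = 29*r
(11456 + c(-23, -6)) - 29909 = (11456 + 29*(-6)) - 29909 = (11456 - 174) - 29909 = 11282 - 29909 = -18627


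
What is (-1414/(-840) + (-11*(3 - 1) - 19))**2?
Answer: 5564881/3600 ≈ 1545.8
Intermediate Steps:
(-1414/(-840) + (-11*(3 - 1) - 19))**2 = (-1414*(-1/840) + (-11*2 - 19))**2 = (101/60 + (-22 - 19))**2 = (101/60 - 41)**2 = (-2359/60)**2 = 5564881/3600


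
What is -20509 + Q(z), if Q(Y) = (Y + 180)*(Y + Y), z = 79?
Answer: 20413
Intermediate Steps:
Q(Y) = 2*Y*(180 + Y) (Q(Y) = (180 + Y)*(2*Y) = 2*Y*(180 + Y))
-20509 + Q(z) = -20509 + 2*79*(180 + 79) = -20509 + 2*79*259 = -20509 + 40922 = 20413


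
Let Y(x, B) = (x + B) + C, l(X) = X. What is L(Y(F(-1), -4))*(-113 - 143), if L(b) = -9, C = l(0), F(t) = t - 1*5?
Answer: 2304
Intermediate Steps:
F(t) = -5 + t (F(t) = t - 5 = -5 + t)
C = 0
Y(x, B) = B + x (Y(x, B) = (x + B) + 0 = (B + x) + 0 = B + x)
L(Y(F(-1), -4))*(-113 - 143) = -9*(-113 - 143) = -9*(-256) = 2304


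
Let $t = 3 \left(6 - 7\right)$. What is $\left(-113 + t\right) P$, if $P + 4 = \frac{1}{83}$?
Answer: $\frac{38396}{83} \approx 462.6$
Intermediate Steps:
$P = - \frac{331}{83}$ ($P = -4 + \frac{1}{83} = - \frac{331}{83} \approx -3.988$)
$t = -3$ ($t = 3 \left(6 - 7\right) = 3 \left(-1\right) = -3$)
$\left(-113 + t\right) P = \left(-113 - 3\right) \left(- \frac{331}{83}\right) = \left(-116\right) \left(- \frac{331}{83}\right) = \frac{38396}{83}$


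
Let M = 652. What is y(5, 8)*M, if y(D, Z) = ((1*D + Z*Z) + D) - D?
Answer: 44988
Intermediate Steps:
y(D, Z) = D + Z² (y(D, Z) = ((D + Z²) + D) - D = (Z² + 2*D) - D = D + Z²)
y(5, 8)*M = (5 + 8²)*652 = (5 + 64)*652 = 69*652 = 44988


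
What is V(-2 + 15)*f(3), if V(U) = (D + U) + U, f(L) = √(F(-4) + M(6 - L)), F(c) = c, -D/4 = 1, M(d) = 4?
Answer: 0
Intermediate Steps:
D = -4 (D = -4*1 = -4)
f(L) = 0 (f(L) = √(-4 + 4) = √0 = 0)
V(U) = -4 + 2*U (V(U) = (-4 + U) + U = -4 + 2*U)
V(-2 + 15)*f(3) = (-4 + 2*(-2 + 15))*0 = (-4 + 2*13)*0 = (-4 + 26)*0 = 22*0 = 0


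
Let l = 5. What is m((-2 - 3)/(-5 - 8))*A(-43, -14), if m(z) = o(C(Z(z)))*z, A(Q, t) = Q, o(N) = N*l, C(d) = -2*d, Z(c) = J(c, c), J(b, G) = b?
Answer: 10750/169 ≈ 63.609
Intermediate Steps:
Z(c) = c
o(N) = 5*N (o(N) = N*5 = 5*N)
m(z) = -10*z² (m(z) = (5*(-2*z))*z = (-10*z)*z = -10*z²)
m((-2 - 3)/(-5 - 8))*A(-43, -14) = -10*(-2 - 3)²/(-5 - 8)²*(-43) = -10*(-5/(-13))²*(-43) = -10*(-5*(-1/13))²*(-43) = -10*(5/13)²*(-43) = -10*25/169*(-43) = -250/169*(-43) = 10750/169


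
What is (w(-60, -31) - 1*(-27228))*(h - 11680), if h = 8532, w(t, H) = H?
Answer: -85616156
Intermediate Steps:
(w(-60, -31) - 1*(-27228))*(h - 11680) = (-31 - 1*(-27228))*(8532 - 11680) = (-31 + 27228)*(-3148) = 27197*(-3148) = -85616156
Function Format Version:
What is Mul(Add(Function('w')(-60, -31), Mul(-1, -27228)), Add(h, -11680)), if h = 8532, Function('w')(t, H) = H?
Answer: -85616156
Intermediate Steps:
Mul(Add(Function('w')(-60, -31), Mul(-1, -27228)), Add(h, -11680)) = Mul(Add(-31, Mul(-1, -27228)), Add(8532, -11680)) = Mul(Add(-31, 27228), -3148) = Mul(27197, -3148) = -85616156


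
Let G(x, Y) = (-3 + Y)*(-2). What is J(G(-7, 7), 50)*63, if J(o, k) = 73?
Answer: 4599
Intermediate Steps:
G(x, Y) = 6 - 2*Y
J(G(-7, 7), 50)*63 = 73*63 = 4599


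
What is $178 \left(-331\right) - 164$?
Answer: $-59082$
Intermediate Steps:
$178 \left(-331\right) - 164 = -58918 - 164 = -59082$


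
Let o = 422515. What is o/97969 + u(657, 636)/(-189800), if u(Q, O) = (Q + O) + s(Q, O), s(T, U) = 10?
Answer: 80065693393/18594516200 ≈ 4.3059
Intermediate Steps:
u(Q, O) = 10 + O + Q (u(Q, O) = (Q + O) + 10 = (O + Q) + 10 = 10 + O + Q)
o/97969 + u(657, 636)/(-189800) = 422515/97969 + (10 + 636 + 657)/(-189800) = 422515*(1/97969) + 1303*(-1/189800) = 422515/97969 - 1303/189800 = 80065693393/18594516200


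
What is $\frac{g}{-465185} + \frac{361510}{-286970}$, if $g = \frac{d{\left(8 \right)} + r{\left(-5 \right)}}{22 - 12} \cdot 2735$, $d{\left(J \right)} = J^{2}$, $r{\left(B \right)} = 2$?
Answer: $- \frac{17334912482}{13349413945} \approx -1.2986$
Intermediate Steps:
$g = 18051$ ($g = \frac{8^{2} + 2}{22 - 12} \cdot 2735 = \frac{64 + 2}{10} \cdot 2735 = 66 \cdot \frac{1}{10} \cdot 2735 = \frac{33}{5} \cdot 2735 = 18051$)
$\frac{g}{-465185} + \frac{361510}{-286970} = \frac{18051}{-465185} + \frac{361510}{-286970} = 18051 \left(- \frac{1}{465185}\right) + 361510 \left(- \frac{1}{286970}\right) = - \frac{18051}{465185} - \frac{36151}{28697} = - \frac{17334912482}{13349413945}$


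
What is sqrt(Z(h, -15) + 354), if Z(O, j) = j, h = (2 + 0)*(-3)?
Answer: sqrt(339) ≈ 18.412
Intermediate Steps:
h = -6 (h = 2*(-3) = -6)
sqrt(Z(h, -15) + 354) = sqrt(-15 + 354) = sqrt(339)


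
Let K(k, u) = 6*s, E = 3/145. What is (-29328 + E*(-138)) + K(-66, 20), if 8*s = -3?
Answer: -17013201/580 ≈ -29333.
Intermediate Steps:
s = -3/8 (s = (1/8)*(-3) = -3/8 ≈ -0.37500)
E = 3/145 (E = 3*(1/145) = 3/145 ≈ 0.020690)
K(k, u) = -9/4 (K(k, u) = 6*(-3/8) = -9/4)
(-29328 + E*(-138)) + K(-66, 20) = (-29328 + (3/145)*(-138)) - 9/4 = (-29328 - 414/145) - 9/4 = -4252974/145 - 9/4 = -17013201/580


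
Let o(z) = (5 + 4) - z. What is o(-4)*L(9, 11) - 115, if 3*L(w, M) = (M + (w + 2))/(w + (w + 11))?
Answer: -9719/87 ≈ -111.71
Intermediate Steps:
L(w, M) = (2 + M + w)/(3*(11 + 2*w)) (L(w, M) = ((M + (w + 2))/(w + (w + 11)))/3 = ((M + (2 + w))/(w + (11 + w)))/3 = ((2 + M + w)/(11 + 2*w))/3 = (2 + M + w)/(3*(11 + 2*w)))
o(z) = 9 - z
o(-4)*L(9, 11) - 115 = (9 - 1*(-4))*((2 + 11 + 9)/(3*(11 + 2*9))) - 115 = (9 + 4)*((⅓)*22/(11 + 18)) - 115 = 13*((⅓)*22/29) - 115 = 13*((⅓)*(1/29)*22) - 115 = 13*(22/87) - 115 = 286/87 - 115 = -9719/87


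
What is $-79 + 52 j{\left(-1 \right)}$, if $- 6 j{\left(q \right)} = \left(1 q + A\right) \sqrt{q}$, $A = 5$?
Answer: $-79 - \frac{104 i}{3} \approx -79.0 - 34.667 i$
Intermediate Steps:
$j{\left(q \right)} = - \frac{\sqrt{q} \left(5 + q\right)}{6}$ ($j{\left(q \right)} = - \frac{\left(1 q + 5\right) \sqrt{q}}{6} = - \frac{\left(q + 5\right) \sqrt{q}}{6} = - \frac{\left(5 + q\right) \sqrt{q}}{6} = - \frac{\sqrt{q} \left(5 + q\right)}{6}$)
$-79 + 52 j{\left(-1 \right)} = -79 + 52 \frac{\sqrt{-1} \left(-5 - -1\right)}{6} = -79 + 52 \frac{i \left(-5 + 1\right)}{6} = -79 + 52 \cdot \frac{1}{6} i \left(-4\right) = -79 + 52 \left(- \frac{2 i}{3}\right) = -79 - \frac{104 i}{3}$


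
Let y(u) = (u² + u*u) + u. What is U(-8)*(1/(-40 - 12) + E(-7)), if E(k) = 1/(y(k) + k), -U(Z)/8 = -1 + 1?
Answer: 0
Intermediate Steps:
U(Z) = 0 (U(Z) = -8*(-1 + 1) = -8*0 = 0)
y(u) = u + 2*u² (y(u) = (u² + u²) + u = 2*u² + u = u + 2*u²)
E(k) = 1/(k + k*(1 + 2*k)) (E(k) = 1/(k*(1 + 2*k) + k) = 1/(k + k*(1 + 2*k)))
U(-8)*(1/(-40 - 12) + E(-7)) = 0*(1/(-40 - 12) + (½)/(-7*(1 - 7))) = 0*(1/(-52) + (½)*(-⅐)/(-6)) = 0*(-1/52 + (½)*(-⅐)*(-⅙)) = 0*(-1/52 + 1/84) = 0*(-2/273) = 0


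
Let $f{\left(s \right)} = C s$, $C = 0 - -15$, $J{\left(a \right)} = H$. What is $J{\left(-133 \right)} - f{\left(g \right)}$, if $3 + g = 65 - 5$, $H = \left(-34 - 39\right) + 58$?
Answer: $-870$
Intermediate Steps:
$H = -15$ ($H = -73 + 58 = -15$)
$J{\left(a \right)} = -15$
$C = 15$ ($C = 0 + 15 = 15$)
$g = 57$ ($g = -3 + \left(65 - 5\right) = -3 + 60 = 57$)
$f{\left(s \right)} = 15 s$
$J{\left(-133 \right)} - f{\left(g \right)} = -15 - 15 \cdot 57 = -15 - 855 = -870$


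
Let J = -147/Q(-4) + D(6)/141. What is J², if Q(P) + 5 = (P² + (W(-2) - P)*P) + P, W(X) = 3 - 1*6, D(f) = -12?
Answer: 5322249/2209 ≈ 2409.3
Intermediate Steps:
W(X) = -3 (W(X) = 3 - 6 = -3)
Q(P) = -5 + P + P² + P*(-3 - P) (Q(P) = -5 + ((P² + (-3 - P)*P) + P) = -5 + ((P² + P*(-3 - P)) + P) = -5 + (P + P² + P*(-3 - P)) = -5 + P + P² + P*(-3 - P))
J = -2307/47 (J = -147/(-5 - 2*(-4)) - 12/141 = -147/(-5 + 8) - 12*1/141 = -147/3 - 4/47 = -147*⅓ - 4/47 = -49 - 4/47 = -2307/47 ≈ -49.085)
J² = (-2307/47)² = 5322249/2209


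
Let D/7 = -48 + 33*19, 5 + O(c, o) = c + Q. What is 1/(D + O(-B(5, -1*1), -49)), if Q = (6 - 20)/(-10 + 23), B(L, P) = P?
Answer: 13/52623 ≈ 0.00024704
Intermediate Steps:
Q = -14/13 ≈ -1.0769
O(c, o) = -79/13 + c (O(c, o) = -5 + (c - 14/13) = -5 + (-14/13 + c) = -79/13 + c)
D = 4053 (D = 7*(-48 + 33*19) = 7*(-48 + 627) = 7*579 = 4053)
1/(D + O(-B(5, -1*1), -49)) = 1/(4053 + (-79/13 - (-1))) = 1/(4053 + (-79/13 - 1*(-1))) = 1/(4053 + (-79/13 + 1)) = 1/(4053 - 66/13) = 1/(52623/13) = 13/52623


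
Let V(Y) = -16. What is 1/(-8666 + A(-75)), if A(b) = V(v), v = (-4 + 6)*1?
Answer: -1/8682 ≈ -0.00011518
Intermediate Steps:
v = 2 (v = 2*1 = 2)
A(b) = -16
1/(-8666 + A(-75)) = 1/(-8666 - 16) = 1/(-8682) = -1/8682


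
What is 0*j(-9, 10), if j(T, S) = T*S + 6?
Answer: 0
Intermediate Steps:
j(T, S) = 6 + S*T (j(T, S) = S*T + 6 = 6 + S*T)
0*j(-9, 10) = 0*(6 + 10*(-9)) = 0*(6 - 90) = 0*(-84) = 0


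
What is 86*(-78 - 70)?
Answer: -12728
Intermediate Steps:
86*(-78 - 70) = 86*(-148) = -12728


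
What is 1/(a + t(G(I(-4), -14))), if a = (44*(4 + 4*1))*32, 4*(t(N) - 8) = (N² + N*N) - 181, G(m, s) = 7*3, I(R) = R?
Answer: 4/45789 ≈ 8.7357e-5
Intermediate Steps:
G(m, s) = 21
t(N) = -149/4 + N²/2 (t(N) = 8 + ((N² + N*N) - 181)/4 = 8 + ((N² + N²) - 181)/4 = 8 + (2*N² - 181)/4 = 8 + (-181 + 2*N²)/4 = 8 + (-181/4 + N²/2) = -149/4 + N²/2)
a = 11264 (a = (44*(4 + 4))*32 = (44*8)*32 = 352*32 = 11264)
1/(a + t(G(I(-4), -14))) = 1/(11264 + (-149/4 + (½)*21²)) = 1/(11264 + (-149/4 + (½)*441)) = 1/(11264 + (-149/4 + 441/2)) = 1/(11264 + 733/4) = 1/(45789/4) = 4/45789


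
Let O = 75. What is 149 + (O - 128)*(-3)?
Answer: 308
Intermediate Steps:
149 + (O - 128)*(-3) = 149 + (75 - 128)*(-3) = 149 - 53*(-3) = 149 + 159 = 308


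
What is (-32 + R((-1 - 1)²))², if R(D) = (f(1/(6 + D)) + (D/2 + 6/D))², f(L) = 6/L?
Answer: 256032001/16 ≈ 1.6002e+7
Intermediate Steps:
R(D) = (36 + 6/D + 13*D/2)² (R(D) = (6/(1/(6 + D)) + (D/2 + 6/D))² = (6*(6 + D) + (D*(½) + 6/D))² = ((36 + 6*D) + (D/2 + 6/D))² = (36 + 6/D + 13*D/2)²)
(-32 + R((-1 - 1)²))² = (-32 + (12 + 13*((-1 - 1)²)² + 72*(-1 - 1)²)²/(4*((-1 - 1)²)²))² = (-32 + (12 + 13*((-2)²)² + 72*(-2)²)²/(4*((-2)²)²))² = (-32 + (¼)*(12 + 13*4² + 72*4)²/4²)² = (-32 + (¼)*(1/16)*(12 + 13*16 + 288)²)² = (-32 + (¼)*(1/16)*(12 + 208 + 288)²)² = (-32 + (¼)*(1/16)*508²)² = (-32 + (¼)*(1/16)*258064)² = (-32 + 16129/4)² = (16001/4)² = 256032001/16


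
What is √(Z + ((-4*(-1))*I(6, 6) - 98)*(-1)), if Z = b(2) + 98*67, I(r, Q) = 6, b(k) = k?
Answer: 9*√82 ≈ 81.498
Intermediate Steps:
Z = 6568 (Z = 2 + 98*67 = 2 + 6566 = 6568)
√(Z + ((-4*(-1))*I(6, 6) - 98)*(-1)) = √(6568 + (-4*(-1)*6 - 98)*(-1)) = √(6568 + (4*6 - 98)*(-1)) = √(6568 + (24 - 98)*(-1)) = √(6568 - 74*(-1)) = √(6568 + 74) = √6642 = 9*√82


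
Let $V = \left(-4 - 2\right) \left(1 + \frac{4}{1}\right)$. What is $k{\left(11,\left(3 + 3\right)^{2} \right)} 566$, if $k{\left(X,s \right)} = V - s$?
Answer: $-37356$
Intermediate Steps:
$V = -30$ ($V = - 6 \left(1 + 4 \cdot 1\right) = - 6 \left(1 + 4\right) = \left(-6\right) 5 = -30$)
$k{\left(X,s \right)} = -30 - s$
$k{\left(11,\left(3 + 3\right)^{2} \right)} 566 = \left(-30 - \left(3 + 3\right)^{2}\right) 566 = \left(-30 - 6^{2}\right) 566 = \left(-30 - 36\right) 566 = \left(-66\right) 566 = -37356$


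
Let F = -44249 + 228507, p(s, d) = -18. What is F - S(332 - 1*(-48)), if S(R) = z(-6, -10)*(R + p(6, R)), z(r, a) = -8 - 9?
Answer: 190412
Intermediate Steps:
z(r, a) = -17
S(R) = 306 - 17*R (S(R) = -17*(R - 18) = -17*(-18 + R) = 306 - 17*R)
F = 184258
F - S(332 - 1*(-48)) = 184258 - (306 - 17*(332 - 1*(-48))) = 184258 - (306 - 17*(332 + 48)) = 184258 - (306 - 17*380) = 184258 - (306 - 6460) = 184258 - 1*(-6154) = 184258 + 6154 = 190412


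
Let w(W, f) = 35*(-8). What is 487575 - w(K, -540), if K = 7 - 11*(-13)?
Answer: 487855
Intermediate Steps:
K = 150 (K = 7 + 143 = 150)
w(W, f) = -280
487575 - w(K, -540) = 487575 - 1*(-280) = 487575 + 280 = 487855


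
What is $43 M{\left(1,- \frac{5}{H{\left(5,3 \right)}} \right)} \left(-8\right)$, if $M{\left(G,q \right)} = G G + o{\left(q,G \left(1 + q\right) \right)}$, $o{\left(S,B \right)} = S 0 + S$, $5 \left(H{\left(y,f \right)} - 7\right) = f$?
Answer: $- \frac{2236}{19} \approx -117.68$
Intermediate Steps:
$H{\left(y,f \right)} = 7 + \frac{f}{5}$
$o{\left(S,B \right)} = S$ ($o{\left(S,B \right)} = 0 + S = S$)
$M{\left(G,q \right)} = q + G^{2}$ ($M{\left(G,q \right)} = G G + q = G^{2} + q = q + G^{2}$)
$43 M{\left(1,- \frac{5}{H{\left(5,3 \right)}} \right)} \left(-8\right) = 43 \left(- \frac{5}{7 + \frac{1}{5} \cdot 3} + 1^{2}\right) \left(-8\right) = 43 \left(- \frac{5}{7 + \frac{3}{5}} + 1\right) \left(-8\right) = 43 \left(- \frac{5}{\frac{38}{5}} + 1\right) \left(-8\right) = 43 \left(\left(-5\right) \frac{5}{38} + 1\right) \left(-8\right) = 43 \left(- \frac{25}{38} + 1\right) \left(-8\right) = 43 \cdot \frac{13}{38} \left(-8\right) = \frac{559}{38} \left(-8\right) = - \frac{2236}{19}$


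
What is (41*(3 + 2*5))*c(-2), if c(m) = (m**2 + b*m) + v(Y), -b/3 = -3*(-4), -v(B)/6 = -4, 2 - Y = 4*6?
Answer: 53300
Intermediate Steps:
Y = -22 (Y = 2 - 4*6 = 2 - 1*24 = 2 - 24 = -22)
v(B) = 24 (v(B) = -6*(-4) = 24)
b = -36 (b = -(-9)*(-4) = -3*12 = -36)
c(m) = 24 + m**2 - 36*m (c(m) = (m**2 - 36*m) + 24 = 24 + m**2 - 36*m)
(41*(3 + 2*5))*c(-2) = (41*(3 + 2*5))*(24 + (-2)**2 - 36*(-2)) = (41*(3 + 10))*(24 + 4 + 72) = (41*13)*100 = 533*100 = 53300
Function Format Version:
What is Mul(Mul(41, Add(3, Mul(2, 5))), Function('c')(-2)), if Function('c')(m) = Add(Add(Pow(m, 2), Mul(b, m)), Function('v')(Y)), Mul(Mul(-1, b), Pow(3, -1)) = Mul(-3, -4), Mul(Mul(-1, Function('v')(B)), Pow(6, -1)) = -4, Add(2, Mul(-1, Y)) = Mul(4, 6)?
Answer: 53300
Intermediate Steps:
Y = -22 (Y = Add(2, Mul(-1, Mul(4, 6))) = Add(2, Mul(-1, 24)) = Add(2, -24) = -22)
Function('v')(B) = 24 (Function('v')(B) = Mul(-6, -4) = 24)
b = -36 (b = Mul(-3, Mul(-3, -4)) = Mul(-3, 12) = -36)
Function('c')(m) = Add(24, Pow(m, 2), Mul(-36, m)) (Function('c')(m) = Add(Add(Pow(m, 2), Mul(-36, m)), 24) = Add(24, Pow(m, 2), Mul(-36, m)))
Mul(Mul(41, Add(3, Mul(2, 5))), Function('c')(-2)) = Mul(Mul(41, Add(3, Mul(2, 5))), Add(24, Pow(-2, 2), Mul(-36, -2))) = Mul(Mul(41, Add(3, 10)), Add(24, 4, 72)) = Mul(Mul(41, 13), 100) = Mul(533, 100) = 53300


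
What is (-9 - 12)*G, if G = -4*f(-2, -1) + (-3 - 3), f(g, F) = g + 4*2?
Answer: 630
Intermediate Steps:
f(g, F) = 8 + g (f(g, F) = g + 8 = 8 + g)
G = -30 (G = -4*(8 - 2) + (-3 - 3) = -4*6 - 6 = -24 - 6 = -30)
(-9 - 12)*G = (-9 - 12)*(-30) = -21*(-30) = 630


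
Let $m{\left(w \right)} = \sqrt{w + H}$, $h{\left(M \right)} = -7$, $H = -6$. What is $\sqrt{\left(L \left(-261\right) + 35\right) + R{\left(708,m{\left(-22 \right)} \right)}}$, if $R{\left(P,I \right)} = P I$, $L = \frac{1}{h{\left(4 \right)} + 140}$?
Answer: $\frac{\sqrt{584402 + 25047624 i \sqrt{7}}}{133} \approx 43.472 + 43.09 i$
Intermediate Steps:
$m{\left(w \right)} = \sqrt{-6 + w}$ ($m{\left(w \right)} = \sqrt{w - 6} = \sqrt{-6 + w}$)
$L = \frac{1}{133}$ ($L = \frac{1}{-7 + 140} = \frac{1}{133} \approx 0.0075188$)
$R{\left(P,I \right)} = I P$
$\sqrt{\left(L \left(-261\right) + 35\right) + R{\left(708,m{\left(-22 \right)} \right)}} = \sqrt{\left(\frac{1}{133} \left(-261\right) + 35\right) + \sqrt{-6 - 22} \cdot 708} = \sqrt{\left(- \frac{261}{133} + 35\right) + \sqrt{-28} \cdot 708} = \sqrt{\frac{4394}{133} + 2 i \sqrt{7} \cdot 708} = \sqrt{\frac{4394}{133} + 1416 i \sqrt{7}}$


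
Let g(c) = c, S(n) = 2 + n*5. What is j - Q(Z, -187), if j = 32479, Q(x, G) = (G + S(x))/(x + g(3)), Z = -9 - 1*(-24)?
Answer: 292366/9 ≈ 32485.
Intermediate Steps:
Z = 15 (Z = -9 + 24 = 15)
S(n) = 2 + 5*n
Q(x, G) = (2 + G + 5*x)/(3 + x) (Q(x, G) = (G + (2 + 5*x))/(x + 3) = (2 + G + 5*x)/(3 + x))
j - Q(Z, -187) = 32479 - (2 - 187 + 5*15)/(3 + 15) = 32479 - (2 - 187 + 75)/18 = 32479 - (-110)/18 = 32479 - 1*(-55/9) = 32479 + 55/9 = 292366/9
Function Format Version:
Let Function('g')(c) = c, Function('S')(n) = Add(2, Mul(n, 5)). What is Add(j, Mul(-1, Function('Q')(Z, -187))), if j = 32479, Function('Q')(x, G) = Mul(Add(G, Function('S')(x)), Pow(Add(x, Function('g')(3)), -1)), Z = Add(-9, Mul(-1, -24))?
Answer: Rational(292366, 9) ≈ 32485.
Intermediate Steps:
Z = 15 (Z = Add(-9, 24) = 15)
Function('S')(n) = Add(2, Mul(5, n))
Function('Q')(x, G) = Mul(Pow(Add(3, x), -1), Add(2, G, Mul(5, x))) (Function('Q')(x, G) = Mul(Add(G, Add(2, Mul(5, x))), Pow(Add(x, 3), -1)) = Mul(Add(2, G, Mul(5, x)), Pow(Add(3, x), -1)) = Mul(Pow(Add(3, x), -1), Add(2, G, Mul(5, x))))
Add(j, Mul(-1, Function('Q')(Z, -187))) = Add(32479, Mul(-1, Mul(Pow(Add(3, 15), -1), Add(2, -187, Mul(5, 15))))) = Add(32479, Mul(-1, Mul(Pow(18, -1), Add(2, -187, 75)))) = Add(32479, Mul(-1, Mul(Rational(1, 18), -110))) = Add(32479, Mul(-1, Rational(-55, 9))) = Add(32479, Rational(55, 9)) = Rational(292366, 9)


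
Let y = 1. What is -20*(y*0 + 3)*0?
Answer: 0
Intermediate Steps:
-20*(y*0 + 3)*0 = -20*(1*0 + 3)*0 = -20*(0 + 3)*0 = -20*3*0 = -60*0 = 0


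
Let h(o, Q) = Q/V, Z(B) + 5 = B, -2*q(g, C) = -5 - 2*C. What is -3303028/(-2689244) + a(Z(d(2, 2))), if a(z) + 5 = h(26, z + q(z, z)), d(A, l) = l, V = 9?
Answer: -50350541/12101598 ≈ -4.1607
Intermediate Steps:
q(g, C) = 5/2 + C (q(g, C) = -(-5 - 2*C)/2 = 5/2 + C)
Z(B) = -5 + B
h(o, Q) = Q/9
a(z) = -85/18 + 2*z/9 (a(z) = -5 + (z + (5/2 + z))/9 = -5 + (5/2 + 2*z)/9 = -5 + (5/18 + 2*z/9) = -85/18 + 2*z/9)
-3303028/(-2689244) + a(Z(d(2, 2))) = -3303028/(-2689244) + (-85/18 + 2*(-5 + 2)/9) = -3303028*(-1/2689244) + (-85/18 + (2/9)*(-3)) = 825757/672311 + (-85/18 - ⅔) = 825757/672311 - 97/18 = -50350541/12101598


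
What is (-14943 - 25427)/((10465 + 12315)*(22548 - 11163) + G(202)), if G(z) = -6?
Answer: -20185/129675147 ≈ -0.00015566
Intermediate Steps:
(-14943 - 25427)/((10465 + 12315)*(22548 - 11163) + G(202)) = (-14943 - 25427)/((10465 + 12315)*(22548 - 11163) - 6) = -40370/(22780*11385 - 6) = -40370/(259350300 - 6) = -40370/259350294 = -40370*1/259350294 = -20185/129675147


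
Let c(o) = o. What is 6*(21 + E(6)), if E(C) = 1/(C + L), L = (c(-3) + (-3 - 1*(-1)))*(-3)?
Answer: 884/7 ≈ 126.29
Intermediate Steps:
L = 15 (L = (-3 + (-3 - 1*(-1)))*(-3) = (-3 + (-3 + 1))*(-3) = (-3 - 2)*(-3) = -5*(-3) = 15)
E(C) = 1/(15 + C) (E(C) = 1/(C + 15) = 1/(15 + C))
6*(21 + E(6)) = 6*(21 + 1/(15 + 6)) = 6*(21 + 1/21) = 6*(442/21) = 884/7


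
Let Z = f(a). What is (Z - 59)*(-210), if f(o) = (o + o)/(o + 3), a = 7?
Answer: 12096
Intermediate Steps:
f(o) = 2*o/(3 + o) (f(o) = (2*o)/(3 + o) = 2*o/(3 + o))
Z = 7/5 (Z = 2*7/(3 + 7) = 2*7/10 = 2*7*(1/10) = 7/5 ≈ 1.4000)
(Z - 59)*(-210) = (7/5 - 59)*(-210) = -288/5*(-210) = 12096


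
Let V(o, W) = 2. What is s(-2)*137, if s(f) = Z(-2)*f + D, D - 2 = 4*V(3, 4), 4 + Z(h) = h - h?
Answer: 2466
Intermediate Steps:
Z(h) = -4 (Z(h) = -4 + (h - h) = -4 + 0 = -4)
D = 10 (D = 2 + 4*2 = 2 + 8 = 10)
s(f) = 10 - 4*f (s(f) = -4*f + 10 = 10 - 4*f)
s(-2)*137 = (10 - 4*(-2))*137 = (10 + 8)*137 = 18*137 = 2466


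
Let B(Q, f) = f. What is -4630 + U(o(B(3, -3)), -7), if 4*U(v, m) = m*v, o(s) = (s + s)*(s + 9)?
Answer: -4567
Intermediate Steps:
o(s) = 2*s*(9 + s) (o(s) = (2*s)*(9 + s) = 2*s*(9 + s))
U(v, m) = m*v/4 (U(v, m) = (m*v)/4 = m*v/4)
-4630 + U(o(B(3, -3)), -7) = -4630 + (¼)*(-7)*(2*(-3)*(9 - 3)) = -4630 + (¼)*(-7)*(2*(-3)*6) = -4630 + (¼)*(-7)*(-36) = -4630 + 63 = -4567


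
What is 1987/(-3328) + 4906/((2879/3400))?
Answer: 55506650627/9581312 ≈ 5793.2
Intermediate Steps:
1987/(-3328) + 4906/((2879/3400)) = 1987*(-1/3328) + 4906/((2879*(1/3400))) = -1987/3328 + 4906/(2879/3400) = -1987/3328 + 4906*(3400/2879) = -1987/3328 + 16680400/2879 = 55506650627/9581312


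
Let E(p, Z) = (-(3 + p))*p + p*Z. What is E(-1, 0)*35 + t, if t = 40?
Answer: 110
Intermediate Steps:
E(p, Z) = Z*p + p*(-3 - p) (E(p, Z) = (-3 - p)*p + Z*p = p*(-3 - p) + Z*p = Z*p + p*(-3 - p))
E(-1, 0)*35 + t = -(-3 + 0 - 1*(-1))*35 + 40 = -(-3 + 0 + 1)*35 + 40 = -1*(-2)*35 + 40 = 2*35 + 40 = 70 + 40 = 110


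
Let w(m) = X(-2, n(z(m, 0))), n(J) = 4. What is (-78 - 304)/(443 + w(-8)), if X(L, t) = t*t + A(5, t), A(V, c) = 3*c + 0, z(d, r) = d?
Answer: -382/471 ≈ -0.81104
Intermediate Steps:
A(V, c) = 3*c
X(L, t) = t² + 3*t (X(L, t) = t*t + 3*t = t² + 3*t)
w(m) = 28 (w(m) = 4*(3 + 4) = 4*7 = 28)
(-78 - 304)/(443 + w(-8)) = (-78 - 304)/(443 + 28) = -382/471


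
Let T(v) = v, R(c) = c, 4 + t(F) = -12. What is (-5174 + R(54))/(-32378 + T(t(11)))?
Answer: 2560/16197 ≈ 0.15805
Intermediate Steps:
t(F) = -16 (t(F) = -4 - 12 = -16)
(-5174 + R(54))/(-32378 + T(t(11))) = (-5174 + 54)/(-32378 - 16) = -5120/(-32394) = -5120*(-1/32394) = 2560/16197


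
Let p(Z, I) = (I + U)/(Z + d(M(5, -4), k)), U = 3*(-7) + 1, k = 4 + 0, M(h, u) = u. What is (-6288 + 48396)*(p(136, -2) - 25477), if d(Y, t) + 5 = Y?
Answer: -136244686908/127 ≈ -1.0728e+9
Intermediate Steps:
k = 4
d(Y, t) = -5 + Y
U = -20 (U = -21 + 1 = -20)
p(Z, I) = (-20 + I)/(-9 + Z) (p(Z, I) = (I - 20)/(Z + (-5 - 4)) = (-20 + I)/(Z - 9) = (-20 + I)/(-9 + Z))
(-6288 + 48396)*(p(136, -2) - 25477) = (-6288 + 48396)*((-20 - 2)/(-9 + 136) - 25477) = 42108*(-22/127 - 25477) = 42108*(-3235601/127) = -136244686908/127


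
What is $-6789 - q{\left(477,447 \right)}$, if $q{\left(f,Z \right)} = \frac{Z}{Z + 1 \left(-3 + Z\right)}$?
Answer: $- \frac{2016482}{297} \approx -6789.5$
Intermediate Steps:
$q{\left(f,Z \right)} = \frac{Z}{-3 + 2 Z}$ ($q{\left(f,Z \right)} = \frac{Z}{Z + \left(-3 + Z\right)} = \frac{Z}{-3 + 2 Z}$)
$-6789 - q{\left(477,447 \right)} = -6789 - \frac{447}{-3 + 2 \cdot 447} = -6789 - \frac{447}{-3 + 894} = -6789 - \frac{447}{891} = -6789 - 447 \cdot \frac{1}{891} = -6789 - \frac{149}{297} = - \frac{2016482}{297}$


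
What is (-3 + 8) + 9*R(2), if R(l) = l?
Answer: 23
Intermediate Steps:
(-3 + 8) + 9*R(2) = (-3 + 8) + 9*2 = 5 + 18 = 23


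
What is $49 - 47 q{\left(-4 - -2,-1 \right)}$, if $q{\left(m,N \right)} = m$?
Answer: $143$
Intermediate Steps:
$49 - 47 q{\left(-4 - -2,-1 \right)} = 49 - 47 \left(-4 - -2\right) = 49 - 47 \left(-4 + 2\right) = 49 - -94 = 49 + 94 = 143$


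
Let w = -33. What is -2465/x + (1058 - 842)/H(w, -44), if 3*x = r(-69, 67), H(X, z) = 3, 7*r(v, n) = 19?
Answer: -50397/19 ≈ -2652.5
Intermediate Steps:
r(v, n) = 19/7 (r(v, n) = (1/7)*19 = 19/7)
x = 19/21 (x = (1/3)*(19/7) = 19/21 ≈ 0.90476)
-2465/x + (1058 - 842)/H(w, -44) = -2465/19/21 + (1058 - 842)/3 = -2465*21/19 + 216*(1/3) = -51765/19 + 72 = -50397/19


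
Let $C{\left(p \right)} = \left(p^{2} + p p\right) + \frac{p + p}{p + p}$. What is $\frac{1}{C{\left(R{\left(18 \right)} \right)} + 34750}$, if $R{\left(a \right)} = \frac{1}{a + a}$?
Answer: $\frac{648}{22518649} \approx 2.8776 \cdot 10^{-5}$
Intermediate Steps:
$R{\left(a \right)} = \frac{1}{2 a}$
$C{\left(p \right)} = 1 + 2 p^{2}$ ($C{\left(p \right)} = \left(p^{2} + p^{2}\right) + \frac{2 p}{2 p} = 2 p^{2} + 2 p \frac{1}{2 p} = 2 p^{2} + 1 = 1 + 2 p^{2}$)
$\frac{1}{C{\left(R{\left(18 \right)} \right)} + 34750} = \frac{1}{\left(1 + 2 \left(\frac{1}{2 \cdot 18}\right)^{2}\right) + 34750} = \frac{1}{\left(1 + 2 \left(\frac{1}{2} \cdot \frac{1}{18}\right)^{2}\right) + 34750} = \frac{1}{\left(1 + \frac{2}{1296}\right) + 34750} = \frac{1}{\left(1 + 2 \cdot \frac{1}{1296}\right) + 34750} = \frac{1}{\left(1 + \frac{1}{648}\right) + 34750} = \frac{1}{\frac{649}{648} + 34750} = \frac{1}{\frac{22518649}{648}} = \frac{648}{22518649}$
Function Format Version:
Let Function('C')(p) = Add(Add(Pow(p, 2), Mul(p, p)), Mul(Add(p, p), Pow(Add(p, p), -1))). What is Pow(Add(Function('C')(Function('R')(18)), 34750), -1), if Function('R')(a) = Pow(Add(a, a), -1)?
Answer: Rational(648, 22518649) ≈ 2.8776e-5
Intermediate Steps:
Function('R')(a) = Mul(Rational(1, 2), Pow(a, -1)) (Function('R')(a) = Pow(Mul(2, a), -1) = Mul(Rational(1, 2), Pow(a, -1)))
Function('C')(p) = Add(1, Mul(2, Pow(p, 2))) (Function('C')(p) = Add(Add(Pow(p, 2), Pow(p, 2)), Mul(Mul(2, p), Pow(Mul(2, p), -1))) = Add(Mul(2, Pow(p, 2)), Mul(Mul(2, p), Mul(Rational(1, 2), Pow(p, -1)))) = Add(Mul(2, Pow(p, 2)), 1) = Add(1, Mul(2, Pow(p, 2))))
Pow(Add(Function('C')(Function('R')(18)), 34750), -1) = Pow(Add(Add(1, Mul(2, Pow(Mul(Rational(1, 2), Pow(18, -1)), 2))), 34750), -1) = Pow(Add(Add(1, Mul(2, Pow(Mul(Rational(1, 2), Rational(1, 18)), 2))), 34750), -1) = Pow(Add(Add(1, Mul(2, Pow(Rational(1, 36), 2))), 34750), -1) = Pow(Add(Add(1, Mul(2, Rational(1, 1296))), 34750), -1) = Pow(Add(Add(1, Rational(1, 648)), 34750), -1) = Pow(Add(Rational(649, 648), 34750), -1) = Pow(Rational(22518649, 648), -1) = Rational(648, 22518649)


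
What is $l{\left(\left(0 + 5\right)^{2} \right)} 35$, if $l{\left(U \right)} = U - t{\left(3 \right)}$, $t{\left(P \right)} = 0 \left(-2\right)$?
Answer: $875$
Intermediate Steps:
$t{\left(P \right)} = 0$
$l{\left(U \right)} = U$ ($l{\left(U \right)} = U - 0 = U + 0 = U$)
$l{\left(\left(0 + 5\right)^{2} \right)} 35 = \left(0 + 5\right)^{2} \cdot 35 = 5^{2} \cdot 35 = 25 \cdot 35 = 875$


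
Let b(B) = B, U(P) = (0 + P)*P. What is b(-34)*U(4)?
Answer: -544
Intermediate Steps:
U(P) = P² (U(P) = P*P = P²)
b(-34)*U(4) = -34*4² = -34*16 = -544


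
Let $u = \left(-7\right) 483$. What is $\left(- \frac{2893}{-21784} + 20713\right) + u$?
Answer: $\frac{377563181}{21784} \approx 17332.0$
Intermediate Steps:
$u = -3381$
$\left(- \frac{2893}{-21784} + 20713\right) + u = \left(- \frac{2893}{-21784} + 20713\right) - 3381 = \left(\left(-2893\right) \left(- \frac{1}{21784}\right) + 20713\right) - 3381 = \left(\frac{2893}{21784} + 20713\right) - 3381 = \frac{451214885}{21784} - 3381 = \frac{377563181}{21784}$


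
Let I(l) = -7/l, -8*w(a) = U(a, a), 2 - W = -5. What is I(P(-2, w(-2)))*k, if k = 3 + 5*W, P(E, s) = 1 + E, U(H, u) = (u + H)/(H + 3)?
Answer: 266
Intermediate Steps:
U(H, u) = (H + u)/(3 + H)
W = 7 (W = 2 - 1*(-5) = 2 + 5 = 7)
w(a) = -a/(4*(3 + a)) (w(a) = -(a + a)/(8*(3 + a)) = -2*a/(8*(3 + a)) = -a/(4*(3 + a)))
k = 38 (k = 3 + 5*7 = 3 + 35 = 38)
I(P(-2, w(-2)))*k = -7/(1 - 2)*38 = -7/(-1)*38 = -7*(-1)*38 = 7*38 = 266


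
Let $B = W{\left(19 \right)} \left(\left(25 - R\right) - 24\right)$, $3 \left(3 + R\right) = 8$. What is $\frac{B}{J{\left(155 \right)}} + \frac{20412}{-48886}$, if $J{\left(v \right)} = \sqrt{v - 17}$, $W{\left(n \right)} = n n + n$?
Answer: $- \frac{10206}{24443} + \frac{760 \sqrt{138}}{207} \approx 42.713$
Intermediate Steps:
$R = - \frac{1}{3}$ ($R = -3 + \frac{1}{3} \cdot 8 = -3 + \frac{8}{3} = - \frac{1}{3} \approx -0.33333$)
$W{\left(n \right)} = n + n^{2}$ ($W{\left(n \right)} = n^{2} + n = n + n^{2}$)
$J{\left(v \right)} = \sqrt{-17 + v}$
$B = \frac{1520}{3}$ ($B = 19 \left(1 + 19\right) \left(\left(25 - - \frac{1}{3}\right) - 24\right) = 19 \cdot 20 \left(\left(25 + \frac{1}{3}\right) - 24\right) = 380 \left(\frac{76}{3} - 24\right) = 380 \cdot \frac{4}{3} = \frac{1520}{3} \approx 506.67$)
$\frac{B}{J{\left(155 \right)}} + \frac{20412}{-48886} = \frac{1520}{3 \sqrt{-17 + 155}} + \frac{20412}{-48886} = \frac{1520}{3 \sqrt{138}} + 20412 \left(- \frac{1}{48886}\right) = \frac{1520 \frac{\sqrt{138}}{138}}{3} - \frac{10206}{24443} = \frac{760 \sqrt{138}}{207} - \frac{10206}{24443} = - \frac{10206}{24443} + \frac{760 \sqrt{138}}{207}$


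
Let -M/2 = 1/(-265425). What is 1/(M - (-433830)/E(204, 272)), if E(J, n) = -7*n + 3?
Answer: -504572925/115149323948 ≈ -0.0043819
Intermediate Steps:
E(J, n) = 3 - 7*n
M = 2/265425 (M = -2/(-265425) = -2*(-1/265425) = 2/265425 ≈ 7.5351e-6)
1/(M - (-433830)/E(204, 272)) = 1/(2/265425 - (-433830)/(3 - 7*272)) = 1/(2/265425 - (-433830)/(3 - 1904)) = 1/(2/265425 - (-433830)/(-1901)) = 1/(2/265425 - (-433830)*(-1)/1901) = 1/(2/265425 - 1*433830/1901) = 1/(2/265425 - 433830/1901) = 1/(-115149323948/504572925) = -504572925/115149323948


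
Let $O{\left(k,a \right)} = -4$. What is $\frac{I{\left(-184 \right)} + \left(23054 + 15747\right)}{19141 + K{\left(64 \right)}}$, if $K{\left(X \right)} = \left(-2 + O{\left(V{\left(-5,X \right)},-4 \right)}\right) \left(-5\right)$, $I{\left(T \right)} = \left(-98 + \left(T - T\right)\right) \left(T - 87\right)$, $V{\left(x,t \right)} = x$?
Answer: $\frac{65359}{19171} \approx 3.4093$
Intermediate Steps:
$I{\left(T \right)} = 8526 - 98 T$ ($I{\left(T \right)} = \left(-98 + 0\right) \left(-87 + T\right) = - 98 \left(-87 + T\right) = 8526 - 98 T$)
$K{\left(X \right)} = 30$ ($K{\left(X \right)} = \left(-2 - 4\right) \left(-5\right) = \left(-6\right) \left(-5\right) = 30$)
$\frac{I{\left(-184 \right)} + \left(23054 + 15747\right)}{19141 + K{\left(64 \right)}} = \frac{\left(8526 - -18032\right) + \left(23054 + 15747\right)}{19141 + 30} = \frac{\left(8526 + 18032\right) + 38801}{19171} = \left(26558 + 38801\right) \frac{1}{19171} = 65359 \cdot \frac{1}{19171} = \frac{65359}{19171}$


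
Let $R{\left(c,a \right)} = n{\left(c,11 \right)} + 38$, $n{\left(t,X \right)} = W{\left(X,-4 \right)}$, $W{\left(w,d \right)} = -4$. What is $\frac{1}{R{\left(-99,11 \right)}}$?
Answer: $\frac{1}{34} \approx 0.029412$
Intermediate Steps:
$n{\left(t,X \right)} = -4$
$R{\left(c,a \right)} = 34$ ($R{\left(c,a \right)} = -4 + 38 = 34$)
$\frac{1}{R{\left(-99,11 \right)}} = \frac{1}{34}$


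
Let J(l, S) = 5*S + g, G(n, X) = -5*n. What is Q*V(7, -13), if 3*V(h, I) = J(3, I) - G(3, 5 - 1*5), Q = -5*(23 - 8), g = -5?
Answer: 1375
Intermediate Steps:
J(l, S) = -5 + 5*S (J(l, S) = 5*S - 5 = -5 + 5*S)
Q = -75 (Q = -5*15 = -75)
V(h, I) = 10/3 + 5*I/3 (V(h, I) = ((-5 + 5*I) - (-5)*3)/3 = ((-5 + 5*I) - 1*(-15))/3 = ((-5 + 5*I) + 15)/3 = (10 + 5*I)/3 = 10/3 + 5*I/3)
Q*V(7, -13) = -75*(10/3 + (5/3)*(-13)) = -75*(10/3 - 65/3) = -75*(-55/3) = 1375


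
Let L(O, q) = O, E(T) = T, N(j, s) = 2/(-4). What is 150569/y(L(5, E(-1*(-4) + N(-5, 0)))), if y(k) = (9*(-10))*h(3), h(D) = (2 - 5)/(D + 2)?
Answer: 150569/54 ≈ 2788.3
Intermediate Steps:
h(D) = -3/(2 + D)
N(j, s) = -½ (N(j, s) = 2*(-¼) = -½)
y(k) = 54 (y(k) = (9*(-10))*(-3/(2 + 3)) = -(-270)/5 = -90*(-⅗) = 54)
150569/y(L(5, E(-1*(-4) + N(-5, 0)))) = 150569/54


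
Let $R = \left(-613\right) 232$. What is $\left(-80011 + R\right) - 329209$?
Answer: $-551436$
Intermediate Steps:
$R = -142216$
$\left(-80011 + R\right) - 329209 = \left(-80011 - 142216\right) - 329209 = -222227 - 329209 = -551436$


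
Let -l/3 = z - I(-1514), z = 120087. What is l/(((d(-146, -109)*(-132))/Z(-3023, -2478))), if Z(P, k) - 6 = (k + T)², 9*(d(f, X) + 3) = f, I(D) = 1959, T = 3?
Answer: -1628119212228/1903 ≈ -8.5555e+8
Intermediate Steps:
l = -354384 (l = -3*(120087 - 1*1959) = -3*(120087 - 1959) = -3*118128 = -354384)
d(f, X) = -3 + f/9
Z(P, k) = 6 + (3 + k)² (Z(P, k) = 6 + (k + 3)² = 6 + (3 + k)²)
l/(((d(-146, -109)*(-132))/Z(-3023, -2478))) = -354384*(-(6 + (3 - 2478)²)/(132*(-3 + (⅑)*(-146)))) = -354384*(-(6 + (-2475)²)/(132*(-3 - 146/9))) = -354384/((-173/9*(-132))/(6 + 6125625)) = -354384/((7612/3)/6125631) = -354384/((7612/3)*(1/6125631)) = -354384/7612/18376893 = -354384*18376893/7612 = -1628119212228/1903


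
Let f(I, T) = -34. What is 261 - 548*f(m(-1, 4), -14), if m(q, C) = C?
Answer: 18893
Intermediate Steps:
261 - 548*f(m(-1, 4), -14) = 261 - 548*(-34) = 261 + 18632 = 18893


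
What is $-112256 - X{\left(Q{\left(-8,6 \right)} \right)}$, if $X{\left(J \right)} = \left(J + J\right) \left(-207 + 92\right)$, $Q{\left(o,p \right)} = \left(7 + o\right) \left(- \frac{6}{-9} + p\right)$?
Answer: $- \frac{341368}{3} \approx -1.1379 \cdot 10^{5}$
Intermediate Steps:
$Q{\left(o,p \right)} = \left(7 + o\right) \left(\frac{2}{3} + p\right)$ ($Q{\left(o,p \right)} = \left(7 + o\right) \left(\left(-6\right) \left(- \frac{1}{9}\right) + p\right) = \left(7 + o\right) \left(\frac{2}{3} + p\right)$)
$X{\left(J \right)} = - 230 J$ ($X{\left(J \right)} = 2 J \left(-115\right) = - 230 J$)
$-112256 - X{\left(Q{\left(-8,6 \right)} \right)} = -112256 - - 230 \left(\frac{14}{3} + 7 \cdot 6 + \frac{2}{3} \left(-8\right) - 48\right) = -112256 - - 230 \left(\frac{14}{3} + 42 - \frac{16}{3} - 48\right) = -112256 - \left(-230\right) \left(- \frac{20}{3}\right) = -112256 - \frac{4600}{3} = - \frac{341368}{3}$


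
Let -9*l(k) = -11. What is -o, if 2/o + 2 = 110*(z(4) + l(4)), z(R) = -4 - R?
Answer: 9/3364 ≈ 0.0026754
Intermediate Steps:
l(k) = 11/9 (l(k) = -⅑*(-11) = 11/9)
o = -9/3364 (o = 2/(-2 + 110*((-4 - 1*4) + 11/9)) = 2/(-2 + 110*((-4 - 4) + 11/9)) = 2/(-2 + 110*(-8 + 11/9)) = 2/(-2 + 110*(-61/9)) = 2/(-2 - 6710/9) = 2/(-6728/9) = 2*(-9/6728) = -9/3364 ≈ -0.0026754)
-o = -1*(-9/3364) = 9/3364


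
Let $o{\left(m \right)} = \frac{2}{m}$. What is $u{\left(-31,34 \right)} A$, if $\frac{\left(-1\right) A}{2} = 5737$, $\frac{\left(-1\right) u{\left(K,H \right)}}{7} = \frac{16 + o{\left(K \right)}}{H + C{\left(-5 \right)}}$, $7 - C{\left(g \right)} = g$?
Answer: $\frac{19838546}{713} \approx 27824.0$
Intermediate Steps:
$C{\left(g \right)} = 7 - g$
$u{\left(K,H \right)} = - \frac{7 \left(16 + \frac{2}{K}\right)}{12 + H}$ ($u{\left(K,H \right)} = - 7 \frac{16 + \frac{2}{K}}{H + \left(7 - -5\right)} = - 7 \frac{16 + \frac{2}{K}}{H + \left(7 + 5\right)} = - 7 \frac{16 + \frac{2}{K}}{H + 12} = - 7 \frac{16 + \frac{2}{K}}{12 + H} = - \frac{7 \left(16 + \frac{2}{K}\right)}{12 + H}$)
$A = -11474$ ($A = \left(-2\right) 5737 = -11474$)
$u{\left(-31,34 \right)} A = \frac{14 \left(-1 - -248\right)}{\left(-31\right) \left(12 + 34\right)} \left(-11474\right) = 14 \left(- \frac{1}{31}\right) \frac{1}{46} \left(-1 + 248\right) \left(-11474\right) = 14 \left(- \frac{1}{31}\right) \frac{1}{46} \cdot 247 \left(-11474\right) = \left(- \frac{1729}{713}\right) \left(-11474\right) = \frac{19838546}{713}$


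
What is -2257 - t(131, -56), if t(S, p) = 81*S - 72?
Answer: -12796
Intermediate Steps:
t(S, p) = -72 + 81*S
-2257 - t(131, -56) = -2257 - (-72 + 81*131) = -2257 - (-72 + 10611) = -2257 - 1*10539 = -2257 - 10539 = -12796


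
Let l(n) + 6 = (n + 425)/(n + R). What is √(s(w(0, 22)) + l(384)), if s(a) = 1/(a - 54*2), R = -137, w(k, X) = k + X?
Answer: 25*I*√1975506/21242 ≈ 1.6542*I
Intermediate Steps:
w(k, X) = X + k
l(n) = -6 + (425 + n)/(-137 + n) (l(n) = -6 + (n + 425)/(n - 137) = -6 + (425 + n)/(-137 + n))
s(a) = 1/(-108 + a) (s(a) = 1/(a - 108) = 1/(-108 + a))
√(s(w(0, 22)) + l(384)) = √(1/(-108 + (22 + 0)) + (1247 - 5*384)/(-137 + 384)) = √(1/(-108 + 22) + (1247 - 1920)/247) = √(1/(-86) + (1/247)*(-673)) = √(-1/86 - 673/247) = √(-58125/21242) = 25*I*√1975506/21242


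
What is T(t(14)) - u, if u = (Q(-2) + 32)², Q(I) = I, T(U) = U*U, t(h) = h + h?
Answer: -116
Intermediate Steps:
t(h) = 2*h
T(U) = U²
u = 900 (u = (-2 + 32)² = 30² = 900)
T(t(14)) - u = (2*14)² - 1*900 = 28² - 900 = 784 - 900 = -116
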